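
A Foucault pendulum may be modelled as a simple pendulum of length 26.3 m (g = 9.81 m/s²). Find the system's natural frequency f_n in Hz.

0.0972 Hz

For a simple pendulum ω_n = √(g/L) = √(9.81/26.3) = √0.3730 = 0.6107 rad/s.
f_n = ω_n/(2π) = 0.6107/6.283 = 0.09720 Hz.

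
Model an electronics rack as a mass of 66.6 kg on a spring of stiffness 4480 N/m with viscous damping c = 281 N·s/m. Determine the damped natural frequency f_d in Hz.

1.26 Hz

ω_n = √(k/m) = √(4480/66.6) = 8.202 rad/s.
Critical damping c_c = 2√(k·m) = 2√(4480 × 66.6) = 1092 N·s/m, so ζ = c/c_c = 281/1092 = 0.2572.
ω_d = ω_n√(1 − ζ²) = 8.202 × √(1 − 0.0662) = 7.926 rad/s.
f_d = ω_d/(2π) = 1.261 Hz.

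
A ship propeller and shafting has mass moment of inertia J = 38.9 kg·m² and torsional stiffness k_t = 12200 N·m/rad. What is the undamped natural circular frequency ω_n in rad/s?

17.7 rad/s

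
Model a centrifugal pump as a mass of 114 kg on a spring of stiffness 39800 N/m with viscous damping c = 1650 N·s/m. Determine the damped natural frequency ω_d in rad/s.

ω_n = √(k/m) = √(39800/114) = 18.68 rad/s.
Critical damping c_c = 2√(k·m) = 2√(39800 × 114) = 4260 N·s/m, so ζ = c/c_c = 1650/4260 = 0.3873.
ω_d = ω_n√(1 − ζ²) = 18.68 × √(1 − 0.150) = 17.23 rad/s.

17.2 rad/s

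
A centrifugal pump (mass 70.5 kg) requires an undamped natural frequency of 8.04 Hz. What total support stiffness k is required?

180000 N/m

ω_n = 2πf_n = 2π × 8.04 = 50.52 rad/s.
k = m·ω_n² = 70.5 × 50.52² = 70.5 × 2552 = 179900 N/m.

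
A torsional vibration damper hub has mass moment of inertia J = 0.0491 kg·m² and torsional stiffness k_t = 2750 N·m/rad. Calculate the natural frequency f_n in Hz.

37.7 Hz

ω_n = √(k_t/J) = √(2750/0.0491) = √56010 = 236.7 rad/s.
f_n = ω_n/(2π) = 236.7/6.283 = 37.67 Hz.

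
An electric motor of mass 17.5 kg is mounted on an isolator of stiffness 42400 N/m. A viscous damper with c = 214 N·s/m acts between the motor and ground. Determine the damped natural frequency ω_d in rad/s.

48.8 rad/s

ω_n = √(k/m) = √(42400/17.5) = 49.22 rad/s.
Critical damping c_c = 2√(k·m) = 2√(42400 × 17.5) = 1723 N·s/m, so ζ = c/c_c = 214/1723 = 0.1242.
ω_d = ω_n√(1 − ζ²) = 49.22 × √(1 − 0.0154) = 48.84 rad/s.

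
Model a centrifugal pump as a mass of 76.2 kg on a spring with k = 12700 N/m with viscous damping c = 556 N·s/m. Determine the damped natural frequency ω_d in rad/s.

12.4 rad/s

ω_n = √(k/m) = √(12700/76.2) = 12.91 rad/s.
Critical damping c_c = 2√(k·m) = 2√(12700 × 76.2) = 1967 N·s/m, so ζ = c/c_c = 556/1967 = 0.2826.
ω_d = ω_n√(1 − ζ²) = 12.91 × √(1 − 0.0799) = 12.38 rad/s.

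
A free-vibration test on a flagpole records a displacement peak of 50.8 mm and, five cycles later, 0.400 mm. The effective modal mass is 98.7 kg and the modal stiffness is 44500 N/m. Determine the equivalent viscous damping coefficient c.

Logarithmic decrement δ = (1/n)·ln(x₀/x_n) = (1/5)·ln(50.8/0.400) = (1/5)·ln(127.0) = 0.9688.
ζ = δ/√(4π² + δ²) = 0.9688/√(39.48 + 0.939) = 0.9688/6.357 = 0.1524.
c = ζ · 2√(km) = 0.1524 × 2√(44500 × 98.7) = 0.1524 × 4191 = 638.8 N·s/m.

639 N·s/m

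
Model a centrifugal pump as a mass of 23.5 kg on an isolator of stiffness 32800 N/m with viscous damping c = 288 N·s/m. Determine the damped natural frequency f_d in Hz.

5.87 Hz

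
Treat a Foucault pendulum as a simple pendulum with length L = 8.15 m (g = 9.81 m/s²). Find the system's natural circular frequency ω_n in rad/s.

1.10 rad/s

For a simple pendulum ω_n = √(g/L) = √(9.81/8.15) = √1.204 = 1.097 rad/s.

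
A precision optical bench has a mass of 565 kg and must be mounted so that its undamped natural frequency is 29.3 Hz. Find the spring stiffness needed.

19100000 N/m

ω_n = 2πf_n = 2π × 29.3 = 184.1 rad/s.
k = m·ω_n² = 565 × 184.1² = 565 × 33890 = 19150000 N/m.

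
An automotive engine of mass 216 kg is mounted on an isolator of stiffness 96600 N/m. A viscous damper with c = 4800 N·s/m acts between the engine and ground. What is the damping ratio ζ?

0.525

ω_n = √(k/m) = √(96600/216) = 21.15 rad/s.
Critical damping c_c = 2√(k·m) = 2√(96600 × 216) = 9136 N·s/m, so ζ = c/c_c = 4800/9136 = 0.5254.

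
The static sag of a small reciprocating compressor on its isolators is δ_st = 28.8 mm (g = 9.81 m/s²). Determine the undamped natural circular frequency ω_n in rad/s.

ω_n = √(g/δ_st) = √(9.81/0.0288) = √340.6 = 18.46 rad/s.

18.5 rad/s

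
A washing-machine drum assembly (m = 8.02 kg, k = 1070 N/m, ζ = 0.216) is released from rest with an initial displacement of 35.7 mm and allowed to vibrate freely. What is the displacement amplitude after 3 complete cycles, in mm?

0.552 mm

Logarithmic decrement δ = 2πζ/√(1 − ζ²) = 2π × 0.2160/√(1 − 0.0467) = 1.390.
After n cycles, x_n/x₀ = e^(−nδ), so x_3 = 35.7 × e^(−3 × 1.390) = 35.7 × 0.01545 = 0.5517 mm.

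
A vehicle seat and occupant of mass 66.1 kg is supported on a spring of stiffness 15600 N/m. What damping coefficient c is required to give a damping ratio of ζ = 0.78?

c_c = 2√(k·m) = 2√(15600 × 66.1) = 2031 N·s/m.
c = ζ·c_c = 0.78 × 2031 = 1584 N·s/m.

1580 N·s/m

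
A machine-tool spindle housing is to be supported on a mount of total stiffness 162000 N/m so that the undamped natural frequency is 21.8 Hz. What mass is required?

ω_n = 2πf_n = 2π × 21.8 = 137.0 rad/s.
m = k/ω_n² = 162000/137.0² = 162000/18760 = 8.635 kg.

8.63 kg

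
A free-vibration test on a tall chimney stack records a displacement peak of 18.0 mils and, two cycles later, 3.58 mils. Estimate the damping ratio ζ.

Logarithmic decrement δ = (1/n)·ln(x₀/x_n) = (1/2)·ln(18.0/3.58) = (1/2)·ln(5.028) = 0.8075.
ζ = δ/√(4π² + δ²) = 0.8075/√(39.48 + 0.652) = 0.8075/6.335 = 0.1275.

0.127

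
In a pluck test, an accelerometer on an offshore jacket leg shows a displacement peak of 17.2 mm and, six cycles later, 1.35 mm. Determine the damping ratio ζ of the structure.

0.0673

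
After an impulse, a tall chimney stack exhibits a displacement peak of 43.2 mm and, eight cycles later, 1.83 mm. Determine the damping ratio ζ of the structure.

0.0628

Logarithmic decrement δ = (1/n)·ln(x₀/x_n) = (1/8)·ln(43.2/1.83) = (1/8)·ln(23.61) = 0.3952.
ζ = δ/√(4π² + δ²) = 0.3952/√(39.48 + 0.156) = 0.3952/6.296 = 0.06277.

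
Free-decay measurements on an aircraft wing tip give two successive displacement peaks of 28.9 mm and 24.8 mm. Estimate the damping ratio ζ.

0.0243

Logarithmic decrement δ = (1/n)·ln(x₀/x_n) = (1/1)·ln(28.9/24.8) = (1/1)·ln(1.165) = 0.1530.
ζ = δ/√(4π² + δ²) = 0.1530/√(39.48 + 0.0234) = 0.1530/6.285 = 0.02434.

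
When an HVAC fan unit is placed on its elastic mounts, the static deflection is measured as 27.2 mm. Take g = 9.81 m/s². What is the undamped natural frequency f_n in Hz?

3.02 Hz

ω_n = √(g/δ_st) = √(9.81/0.0272) = √360.7 = 18.99 rad/s.
f_n = ω_n/(2π) = 18.99/6.283 = 3.023 Hz.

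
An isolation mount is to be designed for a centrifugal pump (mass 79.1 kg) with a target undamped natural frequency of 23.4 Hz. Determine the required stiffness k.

ω_n = 2πf_n = 2π × 23.4 = 147.0 rad/s.
k = m·ω_n² = 79.1 × 147.0² = 79.1 × 21620 = 1710000 N/m.

1710000 N/m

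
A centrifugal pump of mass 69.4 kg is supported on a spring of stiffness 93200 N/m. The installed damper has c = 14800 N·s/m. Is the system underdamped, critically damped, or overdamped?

c_c = 2√(k·m) = 5086 N·s/m; ζ = c/c_c = 14800/5086 = 2.91.
Since ζ > 1 the system is overdamped.

overdamped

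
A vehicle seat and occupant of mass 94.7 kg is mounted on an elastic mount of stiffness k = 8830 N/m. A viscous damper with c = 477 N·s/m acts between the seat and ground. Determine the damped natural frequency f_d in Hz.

1.48 Hz

ω_n = √(k/m) = √(8830/94.7) = 9.656 rad/s.
Critical damping c_c = 2√(k·m) = 2√(8830 × 94.7) = 1829 N·s/m, so ζ = c/c_c = 477/1829 = 0.2608.
ω_d = ω_n√(1 − ζ²) = 9.656 × √(1 − 0.0680) = 9.322 rad/s.
f_d = ω_d/(2π) = 1.484 Hz.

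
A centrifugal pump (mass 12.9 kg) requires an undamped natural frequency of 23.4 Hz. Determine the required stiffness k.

279000 N/m

ω_n = 2πf_n = 2π × 23.4 = 147.0 rad/s.
k = m·ω_n² = 12.9 × 147.0² = 12.9 × 21620 = 278900 N/m.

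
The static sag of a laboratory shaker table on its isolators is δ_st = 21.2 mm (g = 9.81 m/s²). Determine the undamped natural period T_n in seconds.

ω_n = √(g/δ_st) = √(9.81/0.0212) = √462.7 = 21.51 rad/s.
T_n = 2π/ω_n = 6.283/21.51 = 0.2921 s.

0.292 s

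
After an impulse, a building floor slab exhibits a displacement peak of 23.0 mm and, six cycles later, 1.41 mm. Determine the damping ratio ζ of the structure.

Logarithmic decrement δ = (1/n)·ln(x₀/x_n) = (1/6)·ln(23.0/1.41) = (1/6)·ln(16.31) = 0.4653.
ζ = δ/√(4π² + δ²) = 0.4653/√(39.48 + 0.217) = 0.4653/6.300 = 0.07386.

0.0739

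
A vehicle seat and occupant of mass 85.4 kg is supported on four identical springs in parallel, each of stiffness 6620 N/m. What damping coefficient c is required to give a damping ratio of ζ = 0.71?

2140 N·s/m

Parallel springs add: k_eq = 4 × 6620 = 26480 N/m.
c_c = 2√(k_eq·m) = 2√(26480 × 85.4) = 3008 N·s/m.
c = ζ·c_c = 0.71 × 3008 = 2135 N·s/m.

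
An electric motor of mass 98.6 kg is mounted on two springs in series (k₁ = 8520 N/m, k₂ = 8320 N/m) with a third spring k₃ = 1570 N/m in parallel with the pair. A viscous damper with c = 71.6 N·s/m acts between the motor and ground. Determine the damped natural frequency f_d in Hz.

1.22 Hz

Series pair: k_s = k₁k₂/(k₁+k₂) = (8520)(8320)/(8520 + 8320) = 4209 N/m. In parallel with k₃: k_eq = 4209 + 1570 = 5779 N/m.
ω_n = √(k_eq/m) = √(5779/98.6) = 7.656 rad/s.
Critical damping c_c = 2√(k_eq·m) = 2√(5779 × 98.6) = 1510 N·s/m, so ζ = c/c_c = 71.6/1510 = 0.04742.
ω_d = ω_n√(1 − ζ²) = 7.656 × √(1 − 0.00225) = 7.647 rad/s.
f_d = ω_d/(2π) = 1.217 Hz.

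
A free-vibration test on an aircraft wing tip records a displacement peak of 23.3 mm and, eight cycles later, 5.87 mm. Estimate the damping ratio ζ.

0.0274

Logarithmic decrement δ = (1/n)·ln(x₀/x_n) = (1/8)·ln(23.3/5.87) = (1/8)·ln(3.969) = 0.1723.
ζ = δ/√(4π² + δ²) = 0.1723/√(39.48 + 0.0297) = 0.1723/6.286 = 0.02742.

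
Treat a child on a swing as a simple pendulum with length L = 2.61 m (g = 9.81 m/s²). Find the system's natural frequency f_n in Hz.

0.309 Hz

For a simple pendulum ω_n = √(g/L) = √(9.81/2.61) = √3.759 = 1.939 rad/s.
f_n = ω_n/(2π) = 1.939/6.283 = 0.3086 Hz.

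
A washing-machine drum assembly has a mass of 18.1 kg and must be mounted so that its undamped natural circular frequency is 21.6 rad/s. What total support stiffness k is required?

k = m·ω_n² = 18.1 × 21.60² = 18.1 × 466.6 = 8445 N/m.

8440 N/m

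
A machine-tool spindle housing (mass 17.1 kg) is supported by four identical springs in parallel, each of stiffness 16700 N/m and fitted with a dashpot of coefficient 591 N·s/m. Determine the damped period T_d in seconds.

Parallel springs add: k_eq = 4 × 16700 = 66800 N/m.
ω_n = √(k_eq/m) = √(66800/17.1) = 62.50 rad/s.
Critical damping c_c = 2√(k_eq·m) = 2√(66800 × 17.1) = 2138 N·s/m, so ζ = c/c_c = 591/2138 = 0.2765.
ω_d = ω_n√(1 − ζ²) = 62.50 × √(1 − 0.0764) = 60.07 rad/s.
T_d = 2π/ω_d = 0.1046 s.

0.105 s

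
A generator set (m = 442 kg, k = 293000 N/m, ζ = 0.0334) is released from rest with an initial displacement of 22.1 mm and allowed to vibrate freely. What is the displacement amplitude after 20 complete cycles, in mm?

Logarithmic decrement δ = 2πζ/√(1 − ζ²) = 2π × 0.03340/√(1 − 0.00112) = 0.2100.
After n cycles, x_n/x₀ = e^(−nδ), so x_20 = 22.1 × e^(−20 × 0.2100) = 22.1 × 0.01500 = 0.3316 mm.

0.332 mm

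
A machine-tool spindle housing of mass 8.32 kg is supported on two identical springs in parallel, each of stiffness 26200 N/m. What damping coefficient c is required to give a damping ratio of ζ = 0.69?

911 N·s/m

Parallel springs add: k_eq = 2 × 26200 = 52400 N/m.
c_c = 2√(k_eq·m) = 2√(52400 × 8.32) = 1321 N·s/m.
c = ζ·c_c = 0.69 × 1321 = 911.2 N·s/m.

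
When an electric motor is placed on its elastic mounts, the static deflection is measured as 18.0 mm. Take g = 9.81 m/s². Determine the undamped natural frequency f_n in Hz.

3.72 Hz

ω_n = √(g/δ_st) = √(9.81/0.0180) = √545.0 = 23.35 rad/s.
f_n = ω_n/(2π) = 23.35/6.283 = 3.716 Hz.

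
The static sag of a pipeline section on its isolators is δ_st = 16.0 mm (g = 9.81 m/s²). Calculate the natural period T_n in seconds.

ω_n = √(g/δ_st) = √(9.81/0.0160) = √613.1 = 24.76 rad/s.
T_n = 2π/ω_n = 6.283/24.76 = 0.2537 s.

0.254 s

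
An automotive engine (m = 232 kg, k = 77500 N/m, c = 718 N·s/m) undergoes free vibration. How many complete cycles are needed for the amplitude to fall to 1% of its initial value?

9 cycles

ζ = c/(2√(km)) = 718/(2√(77500 × 232)) = 718/8481 = 0.08466.
Logarithmic decrement δ = 2πζ/√(1 − ζ²) = 2π × 0.08466/√(1 − 0.00717) = 0.5339.
x_n/x₀ = e^(−nδ) ≤ 0.01; take ln: n ≥ ln(1/0.01)/δ = 4.605/0.5339 = 8.626.
So 9 complete cycles are required.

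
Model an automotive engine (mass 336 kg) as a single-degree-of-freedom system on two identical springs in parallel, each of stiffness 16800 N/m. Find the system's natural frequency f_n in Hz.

1.59 Hz

Parallel springs add: k_eq = 2 × 16800 = 33600 N/m.
ω_n = √(k_eq/m) = √(33600/336) = √100.0 = 10.00 rad/s.
f_n = ω_n/(2π) = 10.00/6.283 = 1.592 Hz.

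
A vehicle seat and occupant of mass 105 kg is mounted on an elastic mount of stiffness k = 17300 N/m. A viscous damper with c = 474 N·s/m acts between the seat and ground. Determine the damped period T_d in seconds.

0.497 s

ω_n = √(k/m) = √(17300/105) = 12.84 rad/s.
Critical damping c_c = 2√(k·m) = 2√(17300 × 105) = 2696 N·s/m, so ζ = c/c_c = 474/2696 = 0.1758.
ω_d = ω_n√(1 − ζ²) = 12.84 × √(1 − 0.0309) = 12.64 rad/s.
T_d = 2π/ω_d = 0.4972 s.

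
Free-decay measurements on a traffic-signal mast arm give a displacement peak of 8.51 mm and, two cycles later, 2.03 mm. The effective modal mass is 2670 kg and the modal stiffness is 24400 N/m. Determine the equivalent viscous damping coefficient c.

Logarithmic decrement δ = (1/n)·ln(x₀/x_n) = (1/2)·ln(8.51/2.03) = (1/2)·ln(4.192) = 0.7166.
ζ = δ/√(4π² + δ²) = 0.7166/√(39.48 + 0.514) = 0.7166/6.324 = 0.1133.
c = ζ · 2√(km) = 0.1133 × 2√(24400 × 2670) = 0.1133 × 16140 = 1829 N·s/m.

1830 N·s/m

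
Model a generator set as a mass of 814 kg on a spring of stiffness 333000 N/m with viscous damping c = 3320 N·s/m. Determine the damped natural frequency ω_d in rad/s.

20.1 rad/s

ω_n = √(k/m) = √(333000/814) = 20.23 rad/s.
Critical damping c_c = 2√(k·m) = 2√(333000 × 814) = 32930 N·s/m, so ζ = c/c_c = 3320/32930 = 0.1008.
ω_d = ω_n√(1 − ζ²) = 20.23 × √(1 − 0.0102) = 20.12 rad/s.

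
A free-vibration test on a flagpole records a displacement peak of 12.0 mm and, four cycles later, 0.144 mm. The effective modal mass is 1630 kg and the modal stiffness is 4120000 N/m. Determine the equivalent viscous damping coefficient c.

28400 N·s/m

Logarithmic decrement δ = (1/n)·ln(x₀/x_n) = (1/4)·ln(12.0/0.144) = (1/4)·ln(83.33) = 1.106.
ζ = δ/√(4π² + δ²) = 1.106/√(39.48 + 1.22) = 1.106/6.380 = 0.1733.
c = ζ · 2√(km) = 0.1733 × 2√(4120000 × 1630) = 0.1733 × 163900 = 28410 N·s/m.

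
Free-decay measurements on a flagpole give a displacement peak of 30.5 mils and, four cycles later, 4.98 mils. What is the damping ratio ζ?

0.0719

Logarithmic decrement δ = (1/n)·ln(x₀/x_n) = (1/4)·ln(30.5/4.98) = (1/4)·ln(6.124) = 0.4531.
ζ = δ/√(4π² + δ²) = 0.4531/√(39.48 + 0.205) = 0.4531/6.299 = 0.07192.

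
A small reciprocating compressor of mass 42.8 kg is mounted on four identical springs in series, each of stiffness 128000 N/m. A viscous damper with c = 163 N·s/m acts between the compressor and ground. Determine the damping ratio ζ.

0.0696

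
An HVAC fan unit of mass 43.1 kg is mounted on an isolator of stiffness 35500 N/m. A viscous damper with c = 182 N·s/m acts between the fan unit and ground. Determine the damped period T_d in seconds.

ω_n = √(k/m) = √(35500/43.1) = 28.70 rad/s.
Critical damping c_c = 2√(k·m) = 2√(35500 × 43.1) = 2474 N·s/m, so ζ = c/c_c = 182/2474 = 0.07357.
ω_d = ω_n√(1 − ζ²) = 28.70 × √(1 − 0.00541) = 28.62 rad/s.
T_d = 2π/ω_d = 0.2195 s.

0.220 s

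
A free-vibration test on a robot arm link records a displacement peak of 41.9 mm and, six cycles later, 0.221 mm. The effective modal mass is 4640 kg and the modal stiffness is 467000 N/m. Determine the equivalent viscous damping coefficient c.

12800 N·s/m

Logarithmic decrement δ = (1/n)·ln(x₀/x_n) = (1/6)·ln(41.9/0.221) = (1/6)·ln(189.6) = 0.8741.
ζ = δ/√(4π² + δ²) = 0.8741/√(39.48 + 0.764) = 0.8741/6.344 = 0.1378.
c = ζ · 2√(km) = 0.1378 × 2√(467000 × 4640) = 0.1378 × 93100 = 12830 N·s/m.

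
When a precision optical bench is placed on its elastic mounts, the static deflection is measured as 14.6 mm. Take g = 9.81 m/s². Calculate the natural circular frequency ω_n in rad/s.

25.9 rad/s

ω_n = √(g/δ_st) = √(9.81/0.0146) = √671.9 = 25.92 rad/s.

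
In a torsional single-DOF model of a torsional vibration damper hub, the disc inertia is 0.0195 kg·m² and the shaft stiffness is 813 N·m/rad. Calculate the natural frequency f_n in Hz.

ω_n = √(k_t/J) = √(813/0.0195) = √41690 = 204.2 rad/s.
f_n = ω_n/(2π) = 204.2/6.283 = 32.50 Hz.

32.5 Hz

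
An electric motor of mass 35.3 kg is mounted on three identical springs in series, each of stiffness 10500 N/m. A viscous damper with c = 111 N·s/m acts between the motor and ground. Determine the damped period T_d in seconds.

Series springs: 1/k_eq = 3/10500, so k_eq = 10500/3 = 3500 N/m.
ω_n = √(k_eq/m) = √(3500/35.3) = 9.957 rad/s.
Critical damping c_c = 2√(k_eq·m) = 2√(3500 × 35.3) = 703.0 N·s/m, so ζ = c/c_c = 111/703.0 = 0.1579.
ω_d = ω_n√(1 − ζ²) = 9.957 × √(1 − 0.0249) = 9.833 rad/s.
T_d = 2π/ω_d = 0.6390 s.

0.639 s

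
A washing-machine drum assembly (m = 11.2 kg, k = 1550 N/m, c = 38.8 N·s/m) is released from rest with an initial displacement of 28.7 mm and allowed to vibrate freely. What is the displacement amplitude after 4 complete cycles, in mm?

ζ = c/(2√(km)) = 38.8/(2√(1550 × 11.2)) = 38.8/263.5 = 0.1472.
Logarithmic decrement δ = 2πζ/√(1 − ζ²) = 2π × 0.1472/√(1 − 0.0217) = 0.9353.
After n cycles, x_n/x₀ = e^(−nδ), so x_4 = 28.7 × e^(−4 × 0.9353) = 28.7 × 0.02372 = 0.6808 mm.

0.681 mm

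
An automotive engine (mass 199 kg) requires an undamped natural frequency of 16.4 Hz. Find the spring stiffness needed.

ω_n = 2πf_n = 2π × 16.4 = 103.0 rad/s.
k = m·ω_n² = 199 × 103.0² = 199 × 10620 = 2113000 N/m.

2110000 N/m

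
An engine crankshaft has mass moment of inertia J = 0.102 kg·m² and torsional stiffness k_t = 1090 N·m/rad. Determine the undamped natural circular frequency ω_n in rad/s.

103 rad/s

ω_n = √(k_t/J) = √(1090/0.102) = √10690 = 103.4 rad/s.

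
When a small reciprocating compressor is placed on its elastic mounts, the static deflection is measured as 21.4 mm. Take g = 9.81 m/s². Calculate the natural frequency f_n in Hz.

3.41 Hz

ω_n = √(g/δ_st) = √(9.81/0.0214) = √458.4 = 21.41 rad/s.
f_n = ω_n/(2π) = 21.41/6.283 = 3.408 Hz.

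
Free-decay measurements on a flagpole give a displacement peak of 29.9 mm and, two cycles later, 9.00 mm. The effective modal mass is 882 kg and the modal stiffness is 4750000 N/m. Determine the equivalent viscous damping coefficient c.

12300 N·s/m

Logarithmic decrement δ = (1/n)·ln(x₀/x_n) = (1/2)·ln(29.9/9.00) = (1/2)·ln(3.322) = 0.6003.
ζ = δ/√(4π² + δ²) = 0.6003/√(39.48 + 0.360) = 0.6003/6.312 = 0.09511.
c = ζ · 2√(km) = 0.09511 × 2√(4750000 × 882) = 0.09511 × 129500 = 12310 N·s/m.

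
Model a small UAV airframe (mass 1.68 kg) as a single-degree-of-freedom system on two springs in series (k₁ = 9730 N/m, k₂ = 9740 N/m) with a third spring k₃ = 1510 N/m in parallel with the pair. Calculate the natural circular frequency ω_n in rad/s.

61.6 rad/s

Series pair: k_s = k₁k₂/(k₁+k₂) = (9730)(9740)/(9730 + 9740) = 4867 N/m. In parallel with k₃: k_eq = 4867 + 1510 = 6377 N/m.
ω_n = √(k_eq/m) = √(6377/1.68) = √3796 = 61.61 rad/s.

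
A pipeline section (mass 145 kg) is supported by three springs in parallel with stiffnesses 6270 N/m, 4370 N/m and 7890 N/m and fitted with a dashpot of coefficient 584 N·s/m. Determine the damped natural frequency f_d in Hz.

1.77 Hz

Parallel springs add: k_eq = 6270 + 4370 + 7890 = 18530 N/m.
ω_n = √(k_eq/m) = √(18530/145) = 11.30 rad/s.
Critical damping c_c = 2√(k_eq·m) = 2√(18530 × 145) = 3278 N·s/m, so ζ = c/c_c = 584/3278 = 0.1781.
ω_d = ω_n√(1 − ζ²) = 11.30 × √(1 − 0.0317) = 11.12 rad/s.
f_d = ω_d/(2π) = 1.770 Hz.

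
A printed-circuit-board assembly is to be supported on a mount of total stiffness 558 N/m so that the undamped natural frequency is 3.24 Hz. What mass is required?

1.35 kg

ω_n = 2πf_n = 2π × 3.24 = 20.36 rad/s.
m = k/ω_n² = 558/20.36² = 558/414.4 = 1.346 kg.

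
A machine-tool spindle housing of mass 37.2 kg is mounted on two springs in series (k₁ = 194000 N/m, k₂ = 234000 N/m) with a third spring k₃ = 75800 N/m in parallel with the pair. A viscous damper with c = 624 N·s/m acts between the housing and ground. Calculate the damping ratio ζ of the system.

0.120

Series pair: k_s = k₁k₂/(k₁+k₂) = (194000)(234000)/(194000 + 234000) = 106100 N/m. In parallel with k₃: k_eq = 106100 + 75800 = 181900 N/m.
ω_n = √(k_eq/m) = √(181900/37.2) = 69.92 rad/s.
Critical damping c_c = 2√(k_eq·m) = 2√(181900 × 37.2) = 5202 N·s/m, so ζ = c/c_c = 624/5202 = 0.1200.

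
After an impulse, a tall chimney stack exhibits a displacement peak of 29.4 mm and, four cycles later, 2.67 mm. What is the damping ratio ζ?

0.0950

Logarithmic decrement δ = (1/n)·ln(x₀/x_n) = (1/4)·ln(29.4/2.67) = (1/4)·ln(11.01) = 0.5997.
ζ = δ/√(4π² + δ²) = 0.5997/√(39.48 + 0.360) = 0.5997/6.312 = 0.09502.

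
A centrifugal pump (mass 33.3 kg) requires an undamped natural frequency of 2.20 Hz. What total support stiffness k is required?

6360 N/m

ω_n = 2πf_n = 2π × 2.20 = 13.82 rad/s.
k = m·ω_n² = 33.3 × 13.82² = 33.3 × 191.1 = 6363 N/m.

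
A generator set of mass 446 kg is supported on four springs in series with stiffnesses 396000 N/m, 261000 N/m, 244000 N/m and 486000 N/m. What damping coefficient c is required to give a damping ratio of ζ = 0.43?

5130 N·s/m

Series springs: 1/k_eq = 1/396000 + 1/261000 + 1/244000 + 1/486000 = 1.251×10^-5, so k_eq = 79920 N/m.
c_c = 2√(k_eq·m) = 2√(79920 × 446) = 11940 N·s/m.
c = ζ·c_c = 0.43 × 11940 = 5134 N·s/m.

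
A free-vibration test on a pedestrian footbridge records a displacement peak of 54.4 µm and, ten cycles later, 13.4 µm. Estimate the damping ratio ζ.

Logarithmic decrement δ = (1/n)·ln(x₀/x_n) = (1/10)·ln(54.4/13.4) = (1/10)·ln(4.060) = 0.1401.
ζ = δ/√(4π² + δ²) = 0.1401/√(39.48 + 0.0196) = 0.1401/6.285 = 0.02229.

0.0223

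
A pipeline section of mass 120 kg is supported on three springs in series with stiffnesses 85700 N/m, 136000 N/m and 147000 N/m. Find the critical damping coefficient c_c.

Series springs: 1/k_eq = 1/85700 + 1/136000 + 1/147000 = 2.582×10^-5, so k_eq = 38720 N/m.
c_c = 2√(k_eq·m) = 2√(38720 × 120) = 2 × 2156 = 4311 N·s/m.

4310 N·s/m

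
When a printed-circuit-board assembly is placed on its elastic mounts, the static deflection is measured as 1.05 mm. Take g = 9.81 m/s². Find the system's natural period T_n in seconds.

ω_n = √(g/δ_st) = √(9.81/0.00105) = √9343 = 96.66 rad/s.
T_n = 2π/ω_n = 6.283/96.66 = 0.06500 s.

0.0650 s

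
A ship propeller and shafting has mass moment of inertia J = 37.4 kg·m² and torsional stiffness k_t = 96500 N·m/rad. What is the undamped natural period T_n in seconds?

0.124 s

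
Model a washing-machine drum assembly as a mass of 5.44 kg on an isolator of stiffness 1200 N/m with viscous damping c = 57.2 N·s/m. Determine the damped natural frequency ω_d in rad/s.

ω_n = √(k/m) = √(1200/5.44) = 14.85 rad/s.
Critical damping c_c = 2√(k·m) = 2√(1200 × 5.44) = 161.6 N·s/m, so ζ = c/c_c = 57.2/161.6 = 0.3540.
ω_d = ω_n√(1 − ζ²) = 14.85 × √(1 − 0.125) = 13.89 rad/s.

13.9 rad/s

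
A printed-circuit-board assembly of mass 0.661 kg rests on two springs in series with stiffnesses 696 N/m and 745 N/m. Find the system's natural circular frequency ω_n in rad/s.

23.3 rad/s

Series springs: 1/k_eq = 1/696 + 1/745 = 0.002779, so k_eq = 359.8 N/m.
ω_n = √(k_eq/m) = √(359.8/0.661) = √544.4 = 23.33 rad/s.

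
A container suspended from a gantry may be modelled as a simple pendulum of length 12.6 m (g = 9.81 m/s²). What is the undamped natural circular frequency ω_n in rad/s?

0.882 rad/s

For a simple pendulum ω_n = √(g/L) = √(9.81/12.6) = √0.7786 = 0.8824 rad/s.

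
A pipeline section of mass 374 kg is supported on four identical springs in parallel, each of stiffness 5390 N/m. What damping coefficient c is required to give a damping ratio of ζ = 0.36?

2040 N·s/m

Parallel springs add: k_eq = 4 × 5390 = 21560 N/m.
c_c = 2√(k_eq·m) = 2√(21560 × 374) = 5679 N·s/m.
c = ζ·c_c = 0.36 × 5679 = 2045 N·s/m.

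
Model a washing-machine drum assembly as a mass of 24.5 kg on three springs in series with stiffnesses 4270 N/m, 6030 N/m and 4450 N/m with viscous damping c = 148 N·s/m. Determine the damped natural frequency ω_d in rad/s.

7.50 rad/s

Series springs: 1/k_eq = 1/4270 + 1/6030 + 1/4450 = 0.0006247, so k_eq = 1601 N/m.
ω_n = √(k_eq/m) = √(1601/24.5) = 8.083 rad/s.
Critical damping c_c = 2√(k_eq·m) = 2√(1601 × 24.5) = 396.1 N·s/m, so ζ = c/c_c = 148/396.1 = 0.3737.
ω_d = ω_n√(1 − ζ²) = 8.083 × √(1 − 0.140) = 7.497 rad/s.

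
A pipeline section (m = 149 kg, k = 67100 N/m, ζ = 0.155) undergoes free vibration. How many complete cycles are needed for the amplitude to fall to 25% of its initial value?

2 cycles

Logarithmic decrement δ = 2πζ/√(1 − ζ²) = 2π × 0.1550/√(1 − 0.0240) = 0.9858.
x_n/x₀ = e^(−nδ) ≤ 0.25; take ln: n ≥ ln(1/0.25)/δ = 1.386/0.9858 = 1.406.
So 2 complete cycles are required.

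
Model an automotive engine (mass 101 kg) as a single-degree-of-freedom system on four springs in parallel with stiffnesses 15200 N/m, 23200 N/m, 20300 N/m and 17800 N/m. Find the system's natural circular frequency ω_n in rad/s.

27.5 rad/s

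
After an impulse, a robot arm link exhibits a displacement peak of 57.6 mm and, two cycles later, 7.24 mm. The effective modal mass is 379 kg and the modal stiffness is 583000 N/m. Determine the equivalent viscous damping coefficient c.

4840 N·s/m

Logarithmic decrement δ = (1/n)·ln(x₀/x_n) = (1/2)·ln(57.6/7.24) = (1/2)·ln(7.956) = 1.037.
ζ = δ/√(4π² + δ²) = 1.037/√(39.48 + 1.08) = 1.037/6.368 = 0.1628.
c = ζ · 2√(km) = 0.1628 × 2√(583000 × 379) = 0.1628 × 29730 = 4841 N·s/m.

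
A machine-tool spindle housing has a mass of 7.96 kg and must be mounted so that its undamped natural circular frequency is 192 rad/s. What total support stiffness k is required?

293000 N/m

k = m·ω_n² = 7.96 × 192.0² = 7.96 × 36860 = 293400 N/m.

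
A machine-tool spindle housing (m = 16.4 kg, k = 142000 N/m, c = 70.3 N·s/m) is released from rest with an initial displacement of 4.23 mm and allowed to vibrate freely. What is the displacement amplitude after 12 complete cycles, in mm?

ζ = c/(2√(km)) = 70.3/(2√(142000 × 16.4)) = 70.3/3052 = 0.02303.
Logarithmic decrement δ = 2πζ/√(1 − ζ²) = 2π × 0.02303/√(1 − 0.000531) = 0.1448.
After n cycles, x_n/x₀ = e^(−nδ), so x_12 = 4.23 × e^(−12 × 0.1448) = 4.23 × 0.1760 = 0.7446 mm.

0.745 mm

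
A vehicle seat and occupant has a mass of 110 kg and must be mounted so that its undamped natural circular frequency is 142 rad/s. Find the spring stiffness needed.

2220000 N/m

k = m·ω_n² = 110 × 142.0² = 110 × 20160 = 2218000 N/m.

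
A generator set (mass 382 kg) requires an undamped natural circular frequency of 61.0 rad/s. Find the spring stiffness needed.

1420000 N/m

k = m·ω_n² = 382 × 61.00² = 382 × 3721 = 1421000 N/m.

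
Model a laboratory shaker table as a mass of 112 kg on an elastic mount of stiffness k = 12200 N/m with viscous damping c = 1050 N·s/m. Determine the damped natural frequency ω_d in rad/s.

ω_n = √(k/m) = √(12200/112) = 10.44 rad/s.
Critical damping c_c = 2√(k·m) = 2√(12200 × 112) = 2338 N·s/m, so ζ = c/c_c = 1050/2338 = 0.4491.
ω_d = ω_n√(1 − ζ²) = 10.44 × √(1 − 0.202) = 9.325 rad/s.

9.33 rad/s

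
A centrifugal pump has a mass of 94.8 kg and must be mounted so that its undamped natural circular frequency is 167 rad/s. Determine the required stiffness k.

k = m·ω_n² = 94.8 × 167.0² = 94.8 × 27890 = 2644000 N/m.

2640000 N/m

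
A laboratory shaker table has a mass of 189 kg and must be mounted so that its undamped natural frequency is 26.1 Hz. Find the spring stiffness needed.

ω_n = 2πf_n = 2π × 26.1 = 164.0 rad/s.
k = m·ω_n² = 189 × 164.0² = 189 × 26890 = 5083000 N/m.

5080000 N/m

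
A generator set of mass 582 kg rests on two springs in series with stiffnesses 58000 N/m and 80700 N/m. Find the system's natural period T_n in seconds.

Series springs: 1/k_eq = 1/58000 + 1/80700 = 2.963×10^-5, so k_eq = 33750 N/m.
ω_n = √(k_eq/m) = √(33750/582) = √57.98 = 7.615 rad/s.
T_n = 2π/ω_n = 6.283/7.615 = 0.8251 s.

0.825 s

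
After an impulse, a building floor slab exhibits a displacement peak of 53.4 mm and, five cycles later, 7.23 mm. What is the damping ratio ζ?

0.0635

Logarithmic decrement δ = (1/n)·ln(x₀/x_n) = (1/5)·ln(53.4/7.23) = (1/5)·ln(7.386) = 0.3999.
ζ = δ/√(4π² + δ²) = 0.3999/√(39.48 + 0.160) = 0.3999/6.296 = 0.06352.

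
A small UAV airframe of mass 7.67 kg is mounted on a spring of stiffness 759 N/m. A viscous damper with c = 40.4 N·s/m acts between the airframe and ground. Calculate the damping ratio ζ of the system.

ω_n = √(k/m) = √(759.0/7.67) = 9.948 rad/s.
Critical damping c_c = 2√(k·m) = 2√(759.0 × 7.67) = 152.6 N·s/m, so ζ = c/c_c = 40.4/152.6 = 0.2647.

0.265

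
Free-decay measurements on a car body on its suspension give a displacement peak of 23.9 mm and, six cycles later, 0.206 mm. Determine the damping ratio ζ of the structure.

Logarithmic decrement δ = (1/n)·ln(x₀/x_n) = (1/6)·ln(23.9/0.206) = (1/6)·ln(116.0) = 0.7923.
ζ = δ/√(4π² + δ²) = 0.7923/√(39.48 + 0.628) = 0.7923/6.333 = 0.1251.

0.125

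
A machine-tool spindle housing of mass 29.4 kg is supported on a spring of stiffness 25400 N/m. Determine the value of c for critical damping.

c_c = 2√(k·m) = 2√(25400 × 29.4) = 2 × 864.2 = 1728 N·s/m.

1730 N·s/m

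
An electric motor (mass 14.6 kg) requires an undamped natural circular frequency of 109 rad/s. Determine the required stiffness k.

173000 N/m

k = m·ω_n² = 14.6 × 109.0² = 14.6 × 11880 = 173500 N/m.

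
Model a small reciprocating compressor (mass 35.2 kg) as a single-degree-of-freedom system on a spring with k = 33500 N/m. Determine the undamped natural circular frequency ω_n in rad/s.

30.8 rad/s

ω_n = √(k/m) = √(33500/35.2) = √951.7 = 30.85 rad/s.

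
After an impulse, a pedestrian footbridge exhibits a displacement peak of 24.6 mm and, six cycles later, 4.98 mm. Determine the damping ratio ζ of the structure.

Logarithmic decrement δ = (1/n)·ln(x₀/x_n) = (1/6)·ln(24.6/4.98) = (1/6)·ln(4.940) = 0.2662.
ζ = δ/√(4π² + δ²) = 0.2662/√(39.48 + 0.0709) = 0.2662/6.289 = 0.04233.

0.0423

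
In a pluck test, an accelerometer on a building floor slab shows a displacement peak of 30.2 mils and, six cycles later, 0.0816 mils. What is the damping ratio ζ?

0.155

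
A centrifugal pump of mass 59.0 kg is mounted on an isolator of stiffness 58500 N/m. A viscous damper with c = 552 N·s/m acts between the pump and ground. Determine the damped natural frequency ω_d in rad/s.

31.1 rad/s

ω_n = √(k/m) = √(58500/59.0) = 31.49 rad/s.
Critical damping c_c = 2√(k·m) = 2√(58500 × 59.0) = 3716 N·s/m, so ζ = c/c_c = 552/3716 = 0.1486.
ω_d = ω_n√(1 − ζ²) = 31.49 × √(1 − 0.0221) = 31.14 rad/s.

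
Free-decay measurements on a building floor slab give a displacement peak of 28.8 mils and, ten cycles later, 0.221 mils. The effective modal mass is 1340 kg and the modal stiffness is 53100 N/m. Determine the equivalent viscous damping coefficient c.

1300 N·s/m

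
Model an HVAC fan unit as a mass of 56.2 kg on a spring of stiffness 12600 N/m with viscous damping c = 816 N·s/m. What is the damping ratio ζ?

ω_n = √(k/m) = √(12600/56.2) = 14.97 rad/s.
Critical damping c_c = 2√(k·m) = 2√(12600 × 56.2) = 1683 N·s/m, so ζ = c/c_c = 816/1683 = 0.4848.

0.485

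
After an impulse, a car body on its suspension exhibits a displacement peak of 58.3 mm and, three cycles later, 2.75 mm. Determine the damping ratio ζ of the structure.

Logarithmic decrement δ = (1/n)·ln(x₀/x_n) = (1/3)·ln(58.3/2.75) = (1/3)·ln(21.20) = 1.018.
ζ = δ/√(4π² + δ²) = 1.018/√(39.48 + 1.04) = 1.018/6.365 = 0.1599.

0.160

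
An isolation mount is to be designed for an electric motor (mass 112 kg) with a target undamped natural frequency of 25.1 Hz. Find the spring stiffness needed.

ω_n = 2πf_n = 2π × 25.1 = 157.7 rad/s.
k = m·ω_n² = 112 × 157.7² = 112 × 24870 = 2786000 N/m.

2790000 N/m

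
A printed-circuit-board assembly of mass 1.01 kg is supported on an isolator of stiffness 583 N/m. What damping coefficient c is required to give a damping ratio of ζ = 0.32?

15.5 N·s/m

c_c = 2√(k·m) = 2√(583.0 × 1.01) = 48.53 N·s/m.
c = ζ·c_c = 0.32 × 48.53 = 15.53 N·s/m.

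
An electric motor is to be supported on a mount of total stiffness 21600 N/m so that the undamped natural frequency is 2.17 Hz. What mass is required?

ω_n = 2πf_n = 2π × 2.17 = 13.63 rad/s.
m = k/ω_n² = 21600/13.63² = 21600/185.9 = 116.2 kg.

116 kg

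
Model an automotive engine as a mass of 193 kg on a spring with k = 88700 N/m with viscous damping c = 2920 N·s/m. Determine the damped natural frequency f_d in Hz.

ω_n = √(k/m) = √(88700/193) = 21.44 rad/s.
Critical damping c_c = 2√(k·m) = 2√(88700 × 193) = 8275 N·s/m, so ζ = c/c_c = 2920/8275 = 0.3529.
ω_d = ω_n√(1 − ζ²) = 21.44 × √(1 − 0.125) = 20.06 rad/s.
f_d = ω_d/(2π) = 3.192 Hz.

3.19 Hz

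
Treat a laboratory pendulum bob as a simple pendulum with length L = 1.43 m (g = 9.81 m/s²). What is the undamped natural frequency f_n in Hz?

0.417 Hz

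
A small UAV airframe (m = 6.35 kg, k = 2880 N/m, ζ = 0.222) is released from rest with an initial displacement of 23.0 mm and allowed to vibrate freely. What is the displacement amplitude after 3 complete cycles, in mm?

0.315 mm

Logarithmic decrement δ = 2πζ/√(1 − ζ²) = 2π × 0.2220/√(1 − 0.0493) = 1.431.
After n cycles, x_n/x₀ = e^(−nδ), so x_3 = 23.0 × e^(−3 × 1.431) = 23.0 × 0.01368 = 0.3147 mm.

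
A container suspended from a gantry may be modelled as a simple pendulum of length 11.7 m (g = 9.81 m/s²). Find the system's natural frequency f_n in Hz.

0.146 Hz

For a simple pendulum ω_n = √(g/L) = √(9.81/11.7) = √0.8385 = 0.9157 rad/s.
f_n = ω_n/(2π) = 0.9157/6.283 = 0.1457 Hz.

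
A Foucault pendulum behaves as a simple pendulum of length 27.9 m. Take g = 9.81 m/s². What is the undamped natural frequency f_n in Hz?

0.0944 Hz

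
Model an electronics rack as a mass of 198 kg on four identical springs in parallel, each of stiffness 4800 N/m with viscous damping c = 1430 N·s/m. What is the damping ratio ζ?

Parallel springs add: k_eq = 4 × 4800 = 19200 N/m.
ω_n = √(k_eq/m) = √(19200/198) = 9.847 rad/s.
Critical damping c_c = 2√(k_eq·m) = 2√(19200 × 198) = 3900 N·s/m, so ζ = c/c_c = 1430/3900 = 0.3667.

0.367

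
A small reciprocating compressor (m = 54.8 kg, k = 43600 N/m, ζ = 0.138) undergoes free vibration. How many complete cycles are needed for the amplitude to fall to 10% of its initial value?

Logarithmic decrement δ = 2πζ/√(1 − ζ²) = 2π × 0.1380/√(1 − 0.0190) = 0.8755.
x_n/x₀ = e^(−nδ) ≤ 0.1; take ln: n ≥ ln(1/0.1)/δ = 2.303/0.8755 = 2.630.
So 3 complete cycles are required.

3 cycles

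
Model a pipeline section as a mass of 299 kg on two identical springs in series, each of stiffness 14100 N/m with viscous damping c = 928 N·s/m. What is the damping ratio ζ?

0.320

Series springs: 1/k_eq = 2/14100, so k_eq = 14100/2 = 7050 N/m.
ω_n = √(k_eq/m) = √(7050/299) = 4.856 rad/s.
Critical damping c_c = 2√(k_eq·m) = 2√(7050 × 299) = 2904 N·s/m, so ζ = c/c_c = 928/2904 = 0.3196.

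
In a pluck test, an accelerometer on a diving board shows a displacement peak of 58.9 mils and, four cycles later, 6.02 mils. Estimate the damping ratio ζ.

0.0904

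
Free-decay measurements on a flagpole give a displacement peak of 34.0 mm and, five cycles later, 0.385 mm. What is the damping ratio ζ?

0.141

Logarithmic decrement δ = (1/n)·ln(x₀/x_n) = (1/5)·ln(34.0/0.385) = (1/5)·ln(88.31) = 0.8962.
ζ = δ/√(4π² + δ²) = 0.8962/√(39.48 + 0.803) = 0.8962/6.347 = 0.1412.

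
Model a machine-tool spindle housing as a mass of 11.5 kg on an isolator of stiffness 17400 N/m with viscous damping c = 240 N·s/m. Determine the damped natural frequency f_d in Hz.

ω_n = √(k/m) = √(17400/11.5) = 38.90 rad/s.
Critical damping c_c = 2√(k·m) = 2√(17400 × 11.5) = 894.7 N·s/m, so ζ = c/c_c = 240/894.7 = 0.2683.
ω_d = ω_n√(1 − ζ²) = 38.90 × √(1 − 0.0720) = 37.47 rad/s.
f_d = ω_d/(2π) = 5.964 Hz.

5.96 Hz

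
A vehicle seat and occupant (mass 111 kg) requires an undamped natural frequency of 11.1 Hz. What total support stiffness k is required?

540000 N/m

ω_n = 2πf_n = 2π × 11.1 = 69.74 rad/s.
k = m·ω_n² = 111 × 69.74² = 111 × 4864 = 539900 N/m.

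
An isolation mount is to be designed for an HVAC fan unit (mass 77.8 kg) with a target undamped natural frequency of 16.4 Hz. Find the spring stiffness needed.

826000 N/m

ω_n = 2πf_n = 2π × 16.4 = 103.0 rad/s.
k = m·ω_n² = 77.8 × 103.0² = 77.8 × 10620 = 826100 N/m.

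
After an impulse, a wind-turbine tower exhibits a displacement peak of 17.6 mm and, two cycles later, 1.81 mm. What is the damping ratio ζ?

Logarithmic decrement δ = (1/n)·ln(x₀/x_n) = (1/2)·ln(17.6/1.81) = (1/2)·ln(9.724) = 1.137.
ζ = δ/√(4π² + δ²) = 1.137/√(39.48 + 1.29) = 1.137/6.385 = 0.1781.

0.178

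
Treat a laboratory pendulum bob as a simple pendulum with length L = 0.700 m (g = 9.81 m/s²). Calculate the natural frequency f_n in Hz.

For a simple pendulum ω_n = √(g/L) = √(9.81/0.700) = √14.01 = 3.744 rad/s.
f_n = ω_n/(2π) = 3.744/6.283 = 0.5958 Hz.

0.596 Hz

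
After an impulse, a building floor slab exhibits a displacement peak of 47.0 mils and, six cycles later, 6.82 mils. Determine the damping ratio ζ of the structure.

0.0511

Logarithmic decrement δ = (1/n)·ln(x₀/x_n) = (1/6)·ln(47.0/6.82) = (1/6)·ln(6.891) = 0.3217.
ζ = δ/√(4π² + δ²) = 0.3217/√(39.48 + 0.104) = 0.3217/6.291 = 0.05114.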